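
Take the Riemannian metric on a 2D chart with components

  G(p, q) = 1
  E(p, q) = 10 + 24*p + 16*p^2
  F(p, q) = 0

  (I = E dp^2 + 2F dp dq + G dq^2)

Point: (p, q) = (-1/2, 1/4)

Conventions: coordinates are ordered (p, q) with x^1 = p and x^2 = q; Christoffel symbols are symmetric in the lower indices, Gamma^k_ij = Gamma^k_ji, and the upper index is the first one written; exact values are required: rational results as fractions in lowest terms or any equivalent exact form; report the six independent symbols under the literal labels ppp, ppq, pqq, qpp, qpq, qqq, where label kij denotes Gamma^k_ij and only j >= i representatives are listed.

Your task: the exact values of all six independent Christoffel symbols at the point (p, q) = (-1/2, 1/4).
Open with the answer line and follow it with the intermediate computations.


Answer: Gamma_ppp = 2, Gamma_ppq = 0, Gamma_pqq = 0, Gamma_qpp = 0, Gamma_qpq = 0, Gamma_qqq = 0

E = 2, F = 0, G = 1 at the point
E_p = 8, E_q = 0, F_p = 0, F_q = 0, G_p = 0, G_q = 0
EG - F^2 = 2;  g^inv = (1/2) * [[1, 0], [0, 2]]
first-kind symbols [ij,l] = (1/2)(d_i g_jl + d_j g_il - d_l g_ij): [pp,p] = E_p/2 = 4, [pp,q] = F_p - E_q/2 = 0, [pq,p] = E_q/2 = 0, [pq,q] = G_p/2 = 0, [qq,p] = F_q - G_p/2 = 0, [qq,q] = G_q/2 = 0
Gamma^p_ij = (G*[ij,p] - F*[ij,q])/(EG - F^2), Gamma^q_ij = (E*[ij,q] - F*[ij,p])/(EG - F^2)


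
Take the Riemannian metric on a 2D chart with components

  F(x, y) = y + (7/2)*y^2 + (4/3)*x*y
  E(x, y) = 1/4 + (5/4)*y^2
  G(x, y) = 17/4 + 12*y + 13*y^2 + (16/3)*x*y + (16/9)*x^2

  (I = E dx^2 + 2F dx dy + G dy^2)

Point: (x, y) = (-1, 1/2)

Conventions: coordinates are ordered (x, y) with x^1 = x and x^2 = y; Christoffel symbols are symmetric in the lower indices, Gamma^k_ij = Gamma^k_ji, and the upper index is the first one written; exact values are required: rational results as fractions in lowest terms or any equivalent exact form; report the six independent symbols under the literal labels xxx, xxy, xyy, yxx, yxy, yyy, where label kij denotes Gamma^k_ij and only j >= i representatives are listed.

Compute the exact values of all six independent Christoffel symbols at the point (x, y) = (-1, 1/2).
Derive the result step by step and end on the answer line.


E = 9/16, F = 17/24, G = 227/18 at the point
E_x = 0, E_y = 5/4, F_x = 2/3, F_y = 19/6, G_x = -8/9, G_y = 59/3
EG - F^2 = 3797/576;  g^inv = (576/3797) * [[227/18, -17/24], [-17/24, 9/16]]
first-kind symbols [ij,l] = (1/2)(d_i g_jl + d_j g_il - d_l g_ij): [xx,x] = E_x/2 = 0, [xx,y] = F_x - E_y/2 = 1/24, [xy,x] = E_y/2 = 5/8, [xy,y] = G_x/2 = -4/9, [yy,x] = F_y - G_x/2 = 65/18, [yy,y] = G_y/2 = 59/6
Gamma^x_ij = (G*[ij,x] - F*[ij,y])/(EG - F^2), Gamma^y_ij = (E*[ij,y] - F*[ij,x])/(EG - F^2)

Answer: Gamma_xxx = -17/3797, Gamma_xxy = 14164/11391, Gamma_xyy = 199972/34173, Gamma_yxx = 27/7594, Gamma_yxy = -399/3797, Gamma_yyy = 5138/11391


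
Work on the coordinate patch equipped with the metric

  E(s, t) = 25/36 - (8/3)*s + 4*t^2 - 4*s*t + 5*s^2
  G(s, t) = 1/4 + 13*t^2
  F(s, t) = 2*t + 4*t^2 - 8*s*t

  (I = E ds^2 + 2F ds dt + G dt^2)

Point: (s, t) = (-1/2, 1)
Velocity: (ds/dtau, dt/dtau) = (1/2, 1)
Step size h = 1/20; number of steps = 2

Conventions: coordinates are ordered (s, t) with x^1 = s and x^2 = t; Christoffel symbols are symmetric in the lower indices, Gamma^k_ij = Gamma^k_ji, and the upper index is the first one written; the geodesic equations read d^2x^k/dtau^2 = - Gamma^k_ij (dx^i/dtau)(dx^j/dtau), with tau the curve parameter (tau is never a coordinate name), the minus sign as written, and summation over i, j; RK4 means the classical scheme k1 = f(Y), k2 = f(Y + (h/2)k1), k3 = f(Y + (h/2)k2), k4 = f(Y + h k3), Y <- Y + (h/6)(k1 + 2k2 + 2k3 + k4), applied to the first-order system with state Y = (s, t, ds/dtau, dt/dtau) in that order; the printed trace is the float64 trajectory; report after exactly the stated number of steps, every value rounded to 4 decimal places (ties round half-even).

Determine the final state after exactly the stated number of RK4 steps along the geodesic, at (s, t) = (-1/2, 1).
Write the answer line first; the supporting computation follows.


Answer: s = -0.4749, t = 1.1132, ds/dtau = 0.0438, dt/dtau = 1.2195

f(Y) = (ds/dtau, dt/dtau, -Gamma^s_ij Y'^i Y'^j, -Gamma^t_ij Y'^i Y'^j) with the Gammas evaluated at the stage position; h = 0.050000; intermediate values shown to 6 dp
step 0: s = -0.5000, t = 1.0000, ds/dtau = 0.5000, dt/dtau = 1.0000
step 1:
  k1: at (s, t) = (-0.500000, 1.000000), (ds/dtau, dt/dtau) = (0.500000, 1.000000); Gamma_sss = 2.298607, Gamma_sst = 2.889158, Gamma_stt = 2.420351, Gamma_tss = -2.715930, Gamma_tst = -2.180497, Gamma_ttt = -0.845548; k1 = (0.500000, 1.000000, -5.884161, 3.705027)
  k2: at (s, t) = (-0.487500, 1.025000), (ds/dtau, dt/dtau) = (0.352896, 1.092626); Gamma_sss = 2.165410, Gamma_sst = 2.773318, Gamma_stt = 2.338741, Gamma_tss = -2.550341, Gamma_tst = -2.043878, Gamma_ttt = -0.765531; k2 = (0.352896, 1.092626, -5.200421, 2.807692)
  k3: at (s, t) = (-0.491178, 1.027316), (ds/dtau, dt/dtau) = (0.369989, 1.070192); Gamma_sss = 2.167417, Gamma_sst = 2.771392, Gamma_stt = 2.334475, Gamma_tss = -2.552808, Gamma_tst = -2.045903, Gamma_ttt = -0.767370; k3 = (0.369989, 1.070192, -5.165124, 2.848529)
  k4: at (s, t) = (-0.481501, 1.053510), (ds/dtau, dt/dtau) = (0.241744, 1.142426); Gamma_sss = 2.047229, Gamma_sst = 2.662054, Gamma_stt = 2.255031, Gamma_tss = -2.405925, Gamma_tst = -1.923239, Gamma_ttt = -0.696138; k4 = (0.241744, 1.142426, -4.533151, 2.111458)
  Y <- Y + (h/6)(k1 + 2k2 + 2k3 + k4): s = -0.4818, t = 1.0539, ds/dtau = 0.2404, dt/dtau = 1.1427
step 2:
  k1: at (s, t) = (-0.481771, 1.053901), (ds/dtau, dt/dtau) = (0.240430, 1.142741); Gamma_sss = 2.046619, Gamma_sst = 2.661165, Gamma_stt = 2.254134, Gamma_tss = -2.405182, Gamma_tst = -1.922619, Gamma_ttt = -0.695843; k1 = (0.240430, 1.142741, -4.524191, 2.104183)
  k2: at (s, t) = (-0.475760, 1.082469), (ds/dtau, dt/dtau) = (0.127325, 1.195346); Gamma_sss = 1.936782, Gamma_sst = 2.555682, Gamma_stt = 2.174438, Gamma_tss = -2.272953, Gamma_tst = -1.811102, Gamma_ttt = -0.632033; k2 = (0.127325, 1.195346, -3.916284, 1.491221)
  k3: at (s, t) = (-0.478588, 1.083784), (ds/dtau, dt/dtau) = (0.142523, 1.180022); Gamma_sss = 1.939751, Gamma_sst = 2.555957, Gamma_stt = 2.172755, Gamma_tss = -2.276452, Gamma_tst = -1.814146, Gamma_ttt = -0.634331; k3 = (0.142523, 1.180022, -3.924579, 1.539722)
  k4: at (s, t) = (-0.474645, 1.112902), (ds/dtau, dt/dtau) = (0.044201, 1.219727); Gamma_sss = 1.841002, Gamma_sst = 2.457760, Gamma_stt = 2.097080, Gamma_tss = -2.159012, Gamma_tst = -1.714429, Gamma_ttt = -0.578020; k4 = (0.044201, 1.219727, -3.388506, 1.049019)
  Y <- Y + (h/6)(k1 + 2k2 + 2k3 + k4): s = -0.4749, t = 1.1132, ds/dtau = 0.0438, dt/dtau = 1.2195


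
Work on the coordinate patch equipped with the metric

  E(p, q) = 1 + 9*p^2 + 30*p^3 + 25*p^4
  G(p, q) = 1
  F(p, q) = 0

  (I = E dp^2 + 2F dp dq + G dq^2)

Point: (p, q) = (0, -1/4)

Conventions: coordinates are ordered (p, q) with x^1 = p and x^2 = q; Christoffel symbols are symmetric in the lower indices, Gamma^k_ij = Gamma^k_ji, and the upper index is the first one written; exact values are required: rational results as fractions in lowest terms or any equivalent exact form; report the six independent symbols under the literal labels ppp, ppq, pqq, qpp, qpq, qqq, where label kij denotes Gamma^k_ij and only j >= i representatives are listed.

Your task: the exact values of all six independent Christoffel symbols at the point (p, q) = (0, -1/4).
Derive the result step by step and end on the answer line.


E = 1, F = 0, G = 1 at the point
E_p = 0, E_q = 0, F_p = 0, F_q = 0, G_p = 0, G_q = 0
EG - F^2 = 1;  g^inv = (1) * [[1, 0], [0, 1]]
first-kind symbols [ij,l] = (1/2)(d_i g_jl + d_j g_il - d_l g_ij): [pp,p] = E_p/2 = 0, [pp,q] = F_p - E_q/2 = 0, [pq,p] = E_q/2 = 0, [pq,q] = G_p/2 = 0, [qq,p] = F_q - G_p/2 = 0, [qq,q] = G_q/2 = 0
Gamma^p_ij = (G*[ij,p] - F*[ij,q])/(EG - F^2), Gamma^q_ij = (E*[ij,q] - F*[ij,p])/(EG - F^2)

Answer: Gamma_ppp = 0, Gamma_ppq = 0, Gamma_pqq = 0, Gamma_qpp = 0, Gamma_qpq = 0, Gamma_qqq = 0


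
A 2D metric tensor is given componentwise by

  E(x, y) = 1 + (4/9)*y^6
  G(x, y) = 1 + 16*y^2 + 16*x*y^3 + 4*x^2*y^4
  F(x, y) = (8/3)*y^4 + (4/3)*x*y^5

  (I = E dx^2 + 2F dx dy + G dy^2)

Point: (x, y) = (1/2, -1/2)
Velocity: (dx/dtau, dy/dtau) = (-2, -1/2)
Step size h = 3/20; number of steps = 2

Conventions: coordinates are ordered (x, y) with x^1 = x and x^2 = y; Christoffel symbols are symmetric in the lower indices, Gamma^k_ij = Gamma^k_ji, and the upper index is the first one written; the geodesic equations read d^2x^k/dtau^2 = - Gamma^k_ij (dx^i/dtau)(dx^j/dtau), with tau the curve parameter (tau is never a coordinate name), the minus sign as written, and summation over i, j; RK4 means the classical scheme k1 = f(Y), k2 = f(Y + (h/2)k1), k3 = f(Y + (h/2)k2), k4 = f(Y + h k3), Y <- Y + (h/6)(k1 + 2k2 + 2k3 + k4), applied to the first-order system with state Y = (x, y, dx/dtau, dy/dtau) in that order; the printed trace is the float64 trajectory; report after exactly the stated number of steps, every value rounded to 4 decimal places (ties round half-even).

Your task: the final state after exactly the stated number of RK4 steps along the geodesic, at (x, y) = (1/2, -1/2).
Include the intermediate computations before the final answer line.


f(Y) = (dx/dtau, dy/dtau, -Gamma^x_ij Y'^i Y'^j, -Gamma^y_ij Y'^i Y'^j) with the Gammas evaluated at the stage position; h = 0.150000; intermediate values shown to 6 dp
step 0: x = 0.5000, y = -0.5000, dx/dtau = -2.0000, dy/dtau = -0.5000
step 1:
  k1: at (x, y) = (0.500000, -0.500000), (dx/dtau, dy/dtau) = (-2.000000, -0.500000); Gamma_xxx = 0.000000, Gamma_xxy = -0.010239, Gamma_xyy = -0.061433, Gamma_yxx = 0.000000, Gamma_yxy = -0.215017, Gamma_yyy = -1.290102; k1 = (-2.000000, -0.500000, 0.035836, 0.752560)
  k2: at (x, y) = (0.350000, -0.537500), (dx/dtau, dy/dtau) = (-1.997312, -0.443558); Gamma_xxx = 0.000000, Gamma_xxy = -0.012450, Gamma_xyy = -0.069975, Gamma_yxx = 0.000000, Gamma_yxy = -0.234247, Gamma_yyy = -1.316549; k2 = (-1.997312, -0.443558, 0.035827, 0.674073)
  k3: at (x, y) = (0.350202, -0.533267), (dx/dtau, dy/dtau) = (-1.997313, -0.449445); Gamma_xxx = 0.000000, Gamma_xxy = -0.012105, Gamma_xyy = -0.069234, Gamma_yxx = 0.000000, Gamma_yxy = -0.231549, Gamma_yyy = -1.324365; k3 = (-1.997313, -0.449445, 0.035718, 0.683237)
  k4: at (x, y) = (0.200403, -0.567417), (dx/dtau, dy/dtau) = (-1.994642, -0.397514); Gamma_xxx = 0.000000, Gamma_xxy = -0.014012, Gamma_xyy = -0.077141, Gamma_yxx = 0.000000, Gamma_yxy = -0.246270, Gamma_yyy = -1.355851; k4 = (-1.994642, -0.397514, 0.034409, 0.604783)
  Y <- Y + (h/6)(k1 + 2k2 + 2k3 + k4): x = 0.2004, y = -0.5671, dx/dtau = -1.9947, dy/dtau = -0.3982
step 2:
  k1: at (x, y) = (0.200403, -0.567088), (dx/dtau, dy/dtau) = (-1.994667, -0.398201); Gamma_xxx = 0.000000, Gamma_xxy = -0.013984, Gamma_xyy = -0.077082, Gamma_yxx = 0.000000, Gamma_yxy = -0.246072, Gamma_yyy = -1.356435; k1 = (-1.994667, -0.398201, 0.034436, 0.605981)
  k2: at (x, y) = (0.050803, -0.596953), (dx/dtau, dy/dtau) = (-1.992084, -0.352752); Gamma_xxx = 0.000000, Gamma_xxy = -0.015431, Gamma_xyy = -0.083977, Gamma_yxx = 0.000000, Gamma_yxy = -0.255872, Gamma_yyy = -1.392509; k2 = (-1.992084, -0.352752, 0.032136, 0.532885)
  k3: at (x, y) = (0.050996, -0.593544), (dx/dtau, dy/dtau) = (-1.992256, -0.358235); Gamma_xxx = 0.000000, Gamma_xxy = -0.015142, Gamma_xyy = -0.083358, Gamma_yxx = 0.000000, Gamma_yxy = -0.253977, Gamma_yyy = -1.398200; k3 = (-1.992256, -0.358235, 0.032311, 0.541958)
  k4: at (x, y) = (-0.098436, -0.620823), (dx/dtau, dy/dtau) = (-1.989820, -0.316907); Gamma_xxx = 0.000000, Gamma_xxy = -0.016233, Gamma_xyy = -0.089384, Gamma_yxx = 0.000000, Gamma_yxy = -0.260432, Gamma_yyy = -1.433999; k4 = (-1.989820, -0.316907, 0.029450, 0.472467)
  Y <- Y + (h/6)(k1 + 2k2 + 2k3 + k4): x = -0.0984, y = -0.6205, dx/dtau = -1.9898, dy/dtau = -0.3175

Answer: x = -0.0984, y = -0.6205, dx/dtau = -1.9898, dy/dtau = -0.3175


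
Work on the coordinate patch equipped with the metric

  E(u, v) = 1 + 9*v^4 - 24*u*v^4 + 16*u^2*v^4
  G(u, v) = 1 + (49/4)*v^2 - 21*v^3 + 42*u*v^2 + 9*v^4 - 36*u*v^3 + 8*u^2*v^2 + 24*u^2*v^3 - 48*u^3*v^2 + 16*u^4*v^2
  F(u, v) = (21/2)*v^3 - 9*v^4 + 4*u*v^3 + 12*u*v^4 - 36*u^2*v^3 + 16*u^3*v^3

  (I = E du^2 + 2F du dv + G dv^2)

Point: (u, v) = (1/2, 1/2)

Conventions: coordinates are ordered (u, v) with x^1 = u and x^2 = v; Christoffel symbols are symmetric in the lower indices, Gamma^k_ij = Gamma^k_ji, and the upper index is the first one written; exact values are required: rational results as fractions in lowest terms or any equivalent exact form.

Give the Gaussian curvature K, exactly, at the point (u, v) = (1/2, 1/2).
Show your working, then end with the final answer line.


E = 17/16, F = 1/2, G = 5, EG - F^2 = 81/16 at the point
E_u = -1/2, E_v = 1/2, F_u = -7/4, F_v = 21/8, G_u = 4, G_v = 10
E_vv = 3, F_uv = -9, G_uu = -14
Compute both Brioschi determinants and normalise by (EG - F^2)^2.
M1 = [[-E_vv/2 + F_uv - G_uu/2, E_u/2, F_u - E_v/2], [F_v - G_u/2, E, F], [G_v/2, F, G]] = [[-7/2, -1/4, -2], [5/8, 17/16, 1/2], [5, 1/2, 5]]; det M1 = -121/16
M2 = [[0, E_v/2, G_u/2], [E_v/2, E, F], [G_u/2, F, G]] = [[0, 1/4, 2], [1/4, 17/16, 1/2], [2, 1/2, 5]]; det M2 = -65/16
det M1 - det M2 = -7/2; K = -7/2 / (81/16)^2 = -896/6561

Answer: K = -896/6561


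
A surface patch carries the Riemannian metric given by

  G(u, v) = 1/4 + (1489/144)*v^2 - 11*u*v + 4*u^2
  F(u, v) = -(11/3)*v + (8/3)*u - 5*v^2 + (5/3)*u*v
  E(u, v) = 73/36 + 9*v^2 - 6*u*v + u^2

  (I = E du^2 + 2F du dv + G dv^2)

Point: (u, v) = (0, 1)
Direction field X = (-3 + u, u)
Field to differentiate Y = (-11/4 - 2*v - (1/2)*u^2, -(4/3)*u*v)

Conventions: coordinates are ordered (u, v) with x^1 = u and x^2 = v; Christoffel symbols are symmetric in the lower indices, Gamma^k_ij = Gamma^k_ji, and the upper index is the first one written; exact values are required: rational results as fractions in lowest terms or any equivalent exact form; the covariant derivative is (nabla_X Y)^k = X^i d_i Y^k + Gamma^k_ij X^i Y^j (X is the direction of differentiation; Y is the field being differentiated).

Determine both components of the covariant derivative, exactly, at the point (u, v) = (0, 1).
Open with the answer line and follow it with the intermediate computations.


Answer: (nabla_X Y)^u = -280773/11371, (nabla_X Y)^v = -255692/11371

E = 397/36, F = -26/3, G = 1525/144 at the point
E_u = -6, E_v = 18, F_u = 13/3, F_v = -41/3, G_u = -11, G_v = 1489/72
EG - F^2 = 216049/5184;  g^inv = (5184/216049) * [[1525/144, 26/3], [26/3, 397/36]]
first-kind symbols [ij,l] = (1/2)(d_i g_jl + d_j g_il - d_l g_ij): [uu,u] = E_u/2 = -3, [uu,v] = F_u - E_v/2 = -14/3, [uv,u] = E_v/2 = 9, [uv,v] = G_u/2 = -11/2, [vv,u] = F_v - G_u/2 = -49/6, [vv,v] = G_v/2 = 1489/144
Gamma^u_ij = (G*[ij,u] - F*[ij,v])/(EG - F^2), Gamma^v_ij = (E*[ij,v] - F*[ij,u])/(EG - F^2)
Gamma_uuu = -374364/216049, Gamma_uuv = 246996/216049, Gamma_uvv = 16218/216049, Gamma_vuu = -401568/216049, Gamma_vuv = 89928/216049, Gamma_vvv = 224221/216049
X = (-3, 0), Y = (-19/4, 0) at the point


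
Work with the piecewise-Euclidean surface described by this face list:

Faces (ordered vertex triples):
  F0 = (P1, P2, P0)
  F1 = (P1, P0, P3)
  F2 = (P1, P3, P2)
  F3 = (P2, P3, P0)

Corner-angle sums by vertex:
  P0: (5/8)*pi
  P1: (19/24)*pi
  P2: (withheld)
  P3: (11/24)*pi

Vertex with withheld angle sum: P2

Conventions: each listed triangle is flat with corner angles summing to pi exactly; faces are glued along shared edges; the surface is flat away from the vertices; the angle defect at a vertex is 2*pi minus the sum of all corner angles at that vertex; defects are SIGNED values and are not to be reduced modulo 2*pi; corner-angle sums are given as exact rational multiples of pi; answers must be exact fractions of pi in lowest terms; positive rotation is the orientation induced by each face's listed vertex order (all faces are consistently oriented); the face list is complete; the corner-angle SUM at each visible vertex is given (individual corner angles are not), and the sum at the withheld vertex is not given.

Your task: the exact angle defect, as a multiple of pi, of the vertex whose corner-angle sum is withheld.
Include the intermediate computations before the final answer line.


V = 4, E = 6, F = 4; chi = V - E + F = 2
Gauss-Bonnet: total defect = 2*pi*chi = 4*pi; visible defects sum to (33/8)*pi

Answer: defect(P2) = -pi/8


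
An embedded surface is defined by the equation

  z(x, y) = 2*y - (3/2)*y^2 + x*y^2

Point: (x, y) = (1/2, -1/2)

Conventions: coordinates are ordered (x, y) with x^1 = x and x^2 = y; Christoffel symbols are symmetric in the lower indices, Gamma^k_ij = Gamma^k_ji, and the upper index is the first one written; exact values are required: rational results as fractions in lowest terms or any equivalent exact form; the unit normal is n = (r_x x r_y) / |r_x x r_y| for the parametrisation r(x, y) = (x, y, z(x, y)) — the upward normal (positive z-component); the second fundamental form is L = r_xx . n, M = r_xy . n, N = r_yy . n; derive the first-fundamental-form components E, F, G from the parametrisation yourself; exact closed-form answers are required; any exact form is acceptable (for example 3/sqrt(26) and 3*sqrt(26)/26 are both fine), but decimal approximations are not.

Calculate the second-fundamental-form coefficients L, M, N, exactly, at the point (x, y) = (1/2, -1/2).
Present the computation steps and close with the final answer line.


z_x = 1/4, z_y = 3, z_xx = 0, z_xy = -1, z_yy = -2
E = 17/16, F = 3/4, G = 10; answer radicand W^2 = 161/16
unnormalised second-form numerators: l = 0, m = -1, n = -2; L = l/sqrt(161/16), and similarly M = m/sqrt(W^2), N = n/sqrt(W^2)

Answer: L = 0, M = -4*sqrt(161)/161, N = -8*sqrt(161)/161


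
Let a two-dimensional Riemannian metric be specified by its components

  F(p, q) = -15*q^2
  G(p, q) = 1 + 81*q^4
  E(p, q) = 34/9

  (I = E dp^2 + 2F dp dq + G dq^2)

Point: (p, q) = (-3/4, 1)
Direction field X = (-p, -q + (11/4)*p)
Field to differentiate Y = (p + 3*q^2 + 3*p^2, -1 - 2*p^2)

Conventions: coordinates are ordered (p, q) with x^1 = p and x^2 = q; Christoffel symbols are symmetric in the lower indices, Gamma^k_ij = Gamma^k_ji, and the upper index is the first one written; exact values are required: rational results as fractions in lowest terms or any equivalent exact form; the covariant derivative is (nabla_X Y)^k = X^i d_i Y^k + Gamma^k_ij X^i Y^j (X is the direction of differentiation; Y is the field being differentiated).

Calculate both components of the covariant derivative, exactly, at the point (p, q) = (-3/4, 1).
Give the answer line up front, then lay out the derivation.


Answer: (nabla_X Y)^p = -162561/6976, (nabla_X Y)^q = 102447/6976

E = 34/9, F = -15, G = 82 at the point
E_p = 0, E_q = 0, F_p = 0, F_q = -30, G_p = 0, G_q = 324
EG - F^2 = 763/9;  g^inv = (9/763) * [[82, 15], [15, 34/9]]
first-kind symbols [ij,l] = (1/2)(d_i g_jl + d_j g_il - d_l g_ij): [pp,p] = E_p/2 = 0, [pp,q] = F_p - E_q/2 = 0, [pq,p] = E_q/2 = 0, [pq,q] = G_p/2 = 0, [qq,p] = F_q - G_p/2 = -30, [qq,q] = G_q/2 = 162
Gamma^p_ij = (G*[ij,p] - F*[ij,q])/(EG - F^2), Gamma^q_ij = (E*[ij,q] - F*[ij,p])/(EG - F^2)
Gamma_ppp = 0, Gamma_ppq = 0, Gamma_pqq = -270/763, Gamma_qpp = 0, Gamma_qpq = 0, Gamma_qqq = 1458/763
X = (3/4, -49/16), Y = (63/16, -17/8) at the point


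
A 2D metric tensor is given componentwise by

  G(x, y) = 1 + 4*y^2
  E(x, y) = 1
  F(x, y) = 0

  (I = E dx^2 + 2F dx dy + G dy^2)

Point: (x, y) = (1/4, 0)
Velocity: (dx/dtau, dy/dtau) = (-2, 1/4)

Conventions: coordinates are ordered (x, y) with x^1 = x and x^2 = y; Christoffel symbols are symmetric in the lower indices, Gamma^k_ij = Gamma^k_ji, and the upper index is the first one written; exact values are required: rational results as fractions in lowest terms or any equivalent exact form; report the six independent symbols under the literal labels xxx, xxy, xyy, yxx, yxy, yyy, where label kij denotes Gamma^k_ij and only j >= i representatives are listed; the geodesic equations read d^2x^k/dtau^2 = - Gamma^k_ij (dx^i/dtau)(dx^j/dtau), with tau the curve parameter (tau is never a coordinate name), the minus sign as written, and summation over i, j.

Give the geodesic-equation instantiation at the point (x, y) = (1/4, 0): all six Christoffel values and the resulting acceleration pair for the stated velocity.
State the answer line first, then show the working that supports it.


Answer: Gamma_xxx = 0, Gamma_xxy = 0, Gamma_xyy = 0, Gamma_yxx = 0, Gamma_yxy = 0, Gamma_yyy = 0; accelerations (d^2x/dtau^2, d^2y/dtau^2) = (0, 0)

E = 1, F = 0, G = 1 at the point
E_x = 0, E_y = 0, F_x = 0, F_y = 0, G_x = 0, G_y = 0
EG - F^2 = 1;  g^inv = (1) * [[1, 0], [0, 1]]
first-kind symbols [ij,l] = (1/2)(d_i g_jl + d_j g_il - d_l g_ij): [xx,x] = E_x/2 = 0, [xx,y] = F_x - E_y/2 = 0, [xy,x] = E_y/2 = 0, [xy,y] = G_x/2 = 0, [yy,x] = F_y - G_x/2 = 0, [yy,y] = G_y/2 = 0
Gamma^x_ij = (G*[ij,x] - F*[ij,y])/(EG - F^2), Gamma^y_ij = (E*[ij,y] - F*[ij,x])/(EG - F^2)
Gamma_xxx = 0, Gamma_xxy = 0, Gamma_xyy = 0, Gamma_yxx = 0, Gamma_yxy = 0, Gamma_yyy = 0
d^2x/dtau^2 = -(Gamma_xxx*(-2)^2 + 2*Gamma_xxy*(-2)*(1/4) + Gamma_xyy*(1/4)^2) = 0
d^2y/dtau^2 = -(Gamma_yxx*(-2)^2 + 2*Gamma_yxy*(-2)*(1/4) + Gamma_yyy*(1/4)^2) = 0


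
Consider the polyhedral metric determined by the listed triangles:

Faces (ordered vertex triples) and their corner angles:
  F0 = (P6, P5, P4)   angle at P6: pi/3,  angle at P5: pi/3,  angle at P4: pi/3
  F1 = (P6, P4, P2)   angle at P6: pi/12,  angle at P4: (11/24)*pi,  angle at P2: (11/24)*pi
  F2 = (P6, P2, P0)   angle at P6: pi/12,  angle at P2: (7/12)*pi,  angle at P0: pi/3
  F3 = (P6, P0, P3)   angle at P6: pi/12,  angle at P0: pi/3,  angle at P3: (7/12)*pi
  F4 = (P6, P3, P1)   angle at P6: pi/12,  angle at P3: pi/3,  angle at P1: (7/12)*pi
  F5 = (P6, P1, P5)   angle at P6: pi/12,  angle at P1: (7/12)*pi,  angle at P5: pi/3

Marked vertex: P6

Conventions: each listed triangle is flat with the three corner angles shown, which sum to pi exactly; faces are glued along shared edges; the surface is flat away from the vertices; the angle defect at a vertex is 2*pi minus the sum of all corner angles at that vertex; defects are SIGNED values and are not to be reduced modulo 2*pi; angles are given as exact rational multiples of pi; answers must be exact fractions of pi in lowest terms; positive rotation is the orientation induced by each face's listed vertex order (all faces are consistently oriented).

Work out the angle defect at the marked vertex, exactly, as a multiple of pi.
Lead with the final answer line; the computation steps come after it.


Answer: defect(P6) = (5/4)*pi

Sum of corner angles at P6: (3/4)*pi
defect = 2*pi - (3/4)*pi


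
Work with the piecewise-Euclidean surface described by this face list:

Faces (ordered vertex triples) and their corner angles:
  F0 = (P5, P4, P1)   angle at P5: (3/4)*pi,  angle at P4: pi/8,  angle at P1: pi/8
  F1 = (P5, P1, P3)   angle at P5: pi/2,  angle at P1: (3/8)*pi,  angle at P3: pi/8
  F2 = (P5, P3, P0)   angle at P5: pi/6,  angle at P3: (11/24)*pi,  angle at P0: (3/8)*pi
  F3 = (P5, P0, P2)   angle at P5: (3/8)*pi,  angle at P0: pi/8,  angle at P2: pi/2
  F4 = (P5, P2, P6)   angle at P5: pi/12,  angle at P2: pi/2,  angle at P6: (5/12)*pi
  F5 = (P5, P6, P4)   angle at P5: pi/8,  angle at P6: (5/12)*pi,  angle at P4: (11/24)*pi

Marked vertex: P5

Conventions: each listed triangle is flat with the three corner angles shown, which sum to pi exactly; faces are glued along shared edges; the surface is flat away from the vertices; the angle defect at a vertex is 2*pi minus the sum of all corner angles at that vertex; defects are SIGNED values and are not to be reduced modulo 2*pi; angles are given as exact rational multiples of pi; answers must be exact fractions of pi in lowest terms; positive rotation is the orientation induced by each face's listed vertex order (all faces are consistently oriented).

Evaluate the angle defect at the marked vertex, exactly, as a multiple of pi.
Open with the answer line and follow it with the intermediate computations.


Answer: defect(P5) = 0

Sum of corner angles at P5: 2*pi
defect = 2*pi - 2*pi


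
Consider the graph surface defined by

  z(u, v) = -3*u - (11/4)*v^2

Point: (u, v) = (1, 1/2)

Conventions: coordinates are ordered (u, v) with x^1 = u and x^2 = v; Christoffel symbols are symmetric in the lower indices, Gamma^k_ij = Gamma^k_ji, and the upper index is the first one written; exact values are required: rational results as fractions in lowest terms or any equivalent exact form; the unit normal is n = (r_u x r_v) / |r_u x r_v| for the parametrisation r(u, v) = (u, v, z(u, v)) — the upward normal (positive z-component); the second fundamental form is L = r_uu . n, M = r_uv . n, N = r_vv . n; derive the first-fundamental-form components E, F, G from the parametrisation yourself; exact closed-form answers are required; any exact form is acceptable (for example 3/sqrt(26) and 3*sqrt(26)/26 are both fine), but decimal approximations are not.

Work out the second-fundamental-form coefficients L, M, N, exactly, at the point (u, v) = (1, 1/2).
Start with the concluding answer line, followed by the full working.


Answer: L = 0, M = 0, N = -22*sqrt(281)/281

z_u = -3, z_v = -11/4, z_uu = 0, z_uv = 0, z_vv = -11/2
E = 10, F = 33/4, G = 137/16; answer radicand W^2 = 281/16
unnormalised second-form numerators: l = 0, m = 0, n = -11/2; L = l/sqrt(281/16), and similarly M = m/sqrt(W^2), N = n/sqrt(W^2)


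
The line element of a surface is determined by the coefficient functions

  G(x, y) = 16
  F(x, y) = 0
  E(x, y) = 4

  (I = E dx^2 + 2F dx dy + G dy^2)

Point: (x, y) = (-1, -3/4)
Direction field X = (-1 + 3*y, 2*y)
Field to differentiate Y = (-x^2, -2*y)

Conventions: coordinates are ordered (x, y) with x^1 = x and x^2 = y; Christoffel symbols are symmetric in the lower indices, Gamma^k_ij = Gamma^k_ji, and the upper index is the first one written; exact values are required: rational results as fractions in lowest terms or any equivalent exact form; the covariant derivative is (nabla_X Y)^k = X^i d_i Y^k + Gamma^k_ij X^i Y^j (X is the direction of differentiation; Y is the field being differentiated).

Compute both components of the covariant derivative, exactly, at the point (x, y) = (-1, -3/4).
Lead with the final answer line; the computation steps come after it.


Answer: (nabla_X Y)^x = -13/2, (nabla_X Y)^y = 3

E = 4, F = 0, G = 16 at the point
E_x = 0, E_y = 0, F_x = 0, F_y = 0, G_x = 0, G_y = 0
EG - F^2 = 64;  g^inv = (1/64) * [[16, 0], [0, 4]]
first-kind symbols [ij,l] = (1/2)(d_i g_jl + d_j g_il - d_l g_ij): [xx,x] = E_x/2 = 0, [xx,y] = F_x - E_y/2 = 0, [xy,x] = E_y/2 = 0, [xy,y] = G_x/2 = 0, [yy,x] = F_y - G_x/2 = 0, [yy,y] = G_y/2 = 0
Gamma^x_ij = (G*[ij,x] - F*[ij,y])/(EG - F^2), Gamma^y_ij = (E*[ij,y] - F*[ij,x])/(EG - F^2)
Gamma_xxx = 0, Gamma_xxy = 0, Gamma_xyy = 0, Gamma_yxx = 0, Gamma_yxy = 0, Gamma_yyy = 0
X = (-13/4, -3/2), Y = (-1, 3/2) at the point


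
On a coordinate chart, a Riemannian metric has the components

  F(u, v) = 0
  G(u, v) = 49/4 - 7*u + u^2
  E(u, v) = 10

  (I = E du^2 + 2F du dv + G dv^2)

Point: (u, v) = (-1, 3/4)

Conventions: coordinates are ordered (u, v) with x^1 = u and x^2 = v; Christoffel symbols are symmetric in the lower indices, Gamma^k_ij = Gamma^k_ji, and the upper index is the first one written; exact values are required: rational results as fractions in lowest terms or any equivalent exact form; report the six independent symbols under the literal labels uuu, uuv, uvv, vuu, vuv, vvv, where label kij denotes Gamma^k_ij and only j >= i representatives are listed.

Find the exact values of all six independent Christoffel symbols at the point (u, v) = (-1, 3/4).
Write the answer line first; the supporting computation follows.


Answer: Gamma_uuu = 0, Gamma_uuv = 0, Gamma_uvv = 9/20, Gamma_vuu = 0, Gamma_vuv = -2/9, Gamma_vvv = 0

E = 10, F = 0, G = 81/4 at the point
E_u = 0, E_v = 0, F_u = 0, F_v = 0, G_u = -9, G_v = 0
EG - F^2 = 405/2;  g^inv = (2/405) * [[81/4, 0], [0, 10]]
first-kind symbols [ij,l] = (1/2)(d_i g_jl + d_j g_il - d_l g_ij): [uu,u] = E_u/2 = 0, [uu,v] = F_u - E_v/2 = 0, [uv,u] = E_v/2 = 0, [uv,v] = G_u/2 = -9/2, [vv,u] = F_v - G_u/2 = 9/2, [vv,v] = G_v/2 = 0
Gamma^u_ij = (G*[ij,u] - F*[ij,v])/(EG - F^2), Gamma^v_ij = (E*[ij,v] - F*[ij,u])/(EG - F^2)


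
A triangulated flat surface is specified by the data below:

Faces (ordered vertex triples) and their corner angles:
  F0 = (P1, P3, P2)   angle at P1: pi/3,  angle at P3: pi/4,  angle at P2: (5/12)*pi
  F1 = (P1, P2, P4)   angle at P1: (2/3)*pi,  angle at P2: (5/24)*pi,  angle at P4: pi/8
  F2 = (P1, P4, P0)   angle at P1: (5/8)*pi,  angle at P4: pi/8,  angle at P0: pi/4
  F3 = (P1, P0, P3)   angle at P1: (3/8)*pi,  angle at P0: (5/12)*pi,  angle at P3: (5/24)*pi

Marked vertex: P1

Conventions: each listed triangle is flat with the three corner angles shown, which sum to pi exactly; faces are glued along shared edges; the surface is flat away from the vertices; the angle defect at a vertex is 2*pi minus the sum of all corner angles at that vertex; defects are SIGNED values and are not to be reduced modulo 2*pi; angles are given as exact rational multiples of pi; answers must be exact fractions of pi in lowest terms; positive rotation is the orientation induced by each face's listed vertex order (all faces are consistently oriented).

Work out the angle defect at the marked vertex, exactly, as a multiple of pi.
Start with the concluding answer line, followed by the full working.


Answer: defect(P1) = 0

Sum of corner angles at P1: 2*pi
defect = 2*pi - 2*pi


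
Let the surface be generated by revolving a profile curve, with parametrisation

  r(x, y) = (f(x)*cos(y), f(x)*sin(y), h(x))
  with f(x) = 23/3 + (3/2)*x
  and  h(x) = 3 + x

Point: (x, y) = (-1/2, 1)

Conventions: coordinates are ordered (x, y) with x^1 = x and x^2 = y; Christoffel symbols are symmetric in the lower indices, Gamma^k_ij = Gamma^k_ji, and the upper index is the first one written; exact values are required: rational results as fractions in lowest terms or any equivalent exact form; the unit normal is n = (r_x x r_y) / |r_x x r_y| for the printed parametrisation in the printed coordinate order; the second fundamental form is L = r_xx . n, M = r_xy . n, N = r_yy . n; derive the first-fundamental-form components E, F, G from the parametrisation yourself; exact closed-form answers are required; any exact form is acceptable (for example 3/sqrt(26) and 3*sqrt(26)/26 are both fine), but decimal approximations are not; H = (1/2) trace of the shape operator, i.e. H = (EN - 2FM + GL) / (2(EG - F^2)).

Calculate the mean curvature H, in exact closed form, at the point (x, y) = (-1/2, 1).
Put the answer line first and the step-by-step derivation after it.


Answer: H = 12*sqrt(13)/1079

f = 83/12, f' = 3/2, f'' = 0, h' = 1, h'' = 0
E = 13/4, F = 0, G = 6889/144; answer radicand W^2 = 13/4
unnormalised second-form numerators: l = 0, m = 0, n = 83/12; L = l/sqrt(13/4), and similarly M = m/sqrt(W^2), N = n/sqrt(W^2)
H = (E*n - 2*F*m + G*l) / (2*(EG - F^2)*sqrt(W^2)); E*n - 2*F*m + G*l = 1079/48, EG - F^2 = 89557/576, so H = (6/83)/sqrt(13/4)


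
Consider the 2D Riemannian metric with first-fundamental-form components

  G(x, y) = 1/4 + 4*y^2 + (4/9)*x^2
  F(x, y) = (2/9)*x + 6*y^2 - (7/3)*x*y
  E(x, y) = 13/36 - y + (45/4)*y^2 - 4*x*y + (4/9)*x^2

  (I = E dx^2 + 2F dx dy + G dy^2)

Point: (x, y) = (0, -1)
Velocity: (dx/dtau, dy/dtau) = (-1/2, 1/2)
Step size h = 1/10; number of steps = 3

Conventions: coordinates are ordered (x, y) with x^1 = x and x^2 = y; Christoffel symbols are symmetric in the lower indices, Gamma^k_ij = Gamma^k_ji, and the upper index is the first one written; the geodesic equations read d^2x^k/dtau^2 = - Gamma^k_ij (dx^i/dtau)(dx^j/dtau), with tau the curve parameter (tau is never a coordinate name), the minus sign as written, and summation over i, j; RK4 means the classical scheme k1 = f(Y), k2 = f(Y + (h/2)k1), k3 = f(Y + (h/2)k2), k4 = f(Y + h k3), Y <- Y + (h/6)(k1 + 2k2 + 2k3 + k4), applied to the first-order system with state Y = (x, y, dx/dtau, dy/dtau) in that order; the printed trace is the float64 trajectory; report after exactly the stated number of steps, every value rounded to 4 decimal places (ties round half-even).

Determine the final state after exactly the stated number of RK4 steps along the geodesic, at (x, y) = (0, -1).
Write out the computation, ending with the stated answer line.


f(Y) = (dx/dtau, dy/dtau, -Gamma^x_ij Y'^i Y'^j, -Gamma^y_ij Y'^i Y'^j) with the Gammas evaluated at the stage position; h = 0.100000; intermediate values shown to 6 dp
step 0: x = 0.0000, y = -1.0000, dx/dtau = -0.5000, dy/dtau = 0.5000
step 1:
  k1: at (x, y) = (0.000000, -1.000000), (dx/dtau, dy/dtau) = (-0.500000, 0.500000); Gamma_xxx = -4.394633, Gamma_xxy = -2.837806, Gamma_xyy = -1.534333, Gamma_yxx = 9.570201, Gamma_yxy = 4.006314, Gamma_yyy = 1.224941; k1 = (-0.500000, 0.500000, 0.063339, -0.695628)
  k2: at (x, y) = (-0.025000, -0.975000), (dx/dtau, dy/dtau) = (-0.496833, 0.465219); Gamma_xxx = -4.271509, Gamma_xxy = -2.794300, Gamma_xyy = -1.519734, Gamma_yxx = 9.379473, Gamma_yxy = 3.886823, Gamma_yyy = 1.153112; k2 = (-0.496833, 0.465219, 0.091580, -0.768055)
  k3: at (x, y) = (-0.024842, -0.976739), (dx/dtau, dy/dtau) = (-0.495421, 0.461597); Gamma_xxx = -4.270716, Gamma_xxy = -2.792934, Gamma_xyy = -1.518763, Gamma_yxx = 9.374649, Gamma_yxy = 3.886161, Gamma_yyy = 1.153921; k3 = (-0.495421, 0.461597, 0.094415, -0.769388)
  k4: at (x, y) = (-0.049542, -0.953840), (dx/dtau, dy/dtau) = (-0.490559, 0.423061); Gamma_xxx = -4.145823, Gamma_xxy = -2.748458, Gamma_xyy = -1.503720, Gamma_yxx = 9.178692, Gamma_yxy = 3.765264, Gamma_yyy = 1.082397; k4 = (-0.490559, 0.423061, 0.126010, -0.839701)
  Y <- Y + (h/6)(k1 + 2k2 + 2k3 + k4): x = -0.0496, y = -0.9537, dx/dtau = -0.4906, dy/dtau = 0.4232
step 2:
  k1: at (x, y) = (-0.049584, -0.953722), (dx/dtau, dy/dtau) = (-0.490644, 0.423163); Gamma_xxx = -4.145672, Gamma_xxy = -2.748460, Gamma_xyy = -1.503747, Gamma_yxx = 9.178638, Gamma_yxy = 3.765113, Gamma_yyy = 1.082248; k1 = (-0.490644, 0.423163, 0.125982, -0.839941)
  k2: at (x, y) = (-0.074117, -0.932564), (dx/dtau, dy/dtau) = (-0.484345, 0.381166); Gamma_xxx = -4.019146, Gamma_xxy = -2.703254, Gamma_xyy = -1.488428, Gamma_yxx = 8.978225, Gamma_yxy = 3.642928, Gamma_yyy = 1.010917; k2 = (-0.484345, 0.381166, 0.160975, -0.907993)
  k3: at (x, y) = (-0.073802, -0.934663), (dx/dtau, dy/dtau) = (-0.482596, 0.377763); Gamma_xxx = -4.019598, Gamma_xxy = -2.702128, Gamma_xyy = -1.487440, Gamma_yxx = 8.974742, Gamma_yxy = 3.643472, Gamma_yyy = 1.012616; k3 = (-0.482596, 0.377763, 0.163190, -0.906249)
  k4: at (x, y) = (-0.097844, -0.915945), (dx/dtau, dy/dtau) = (-0.474325, 0.332538); Gamma_xxx = -3.894071, Gamma_xxy = -2.656777, Gamma_xyy = -1.471870, Gamma_yxx = 8.772906, Gamma_yxy = 3.522553, Gamma_yyy = 0.943313; k4 = (-0.474325, 0.332538, 0.200754, -0.966848)
  Y <- Y + (h/6)(k1 + 2k2 + 2k3 + k4): x = -0.0979, y = -0.9158, dx/dtau = -0.4744, dy/dtau = 0.3326
step 3:
  k1: at (x, y) = (-0.097899, -0.915829), (dx/dtau, dy/dtau) = (-0.474393, 0.332575); Gamma_xxx = -3.893821, Gamma_xxy = -2.656740, Gamma_xyy = -1.471882, Gamma_yxx = 8.772675, Gamma_yxy = 3.522308, Gamma_yyy = 0.943117; k1 = (-0.474393, 0.332575, 0.200784, -0.967157)
  k2: at (x, y) = (-0.121618, -0.899200), (dx/dtau, dy/dtau) = (-0.464354, 0.284217); Gamma_xxx = -3.769160, Gamma_xxy = -2.611327, Gamma_xyy = -1.456146, Gamma_yxx = 8.569638, Gamma_yxy = 3.402509, Gamma_yyy = 0.875605; k2 = (-0.464354, 0.284217, 0.241078, -1.020447)
  k3: at (x, y) = (-0.121116, -0.901618), (dx/dtau, dy/dtau) = (-0.462339, 0.281553); Gamma_xxx = -3.771134, Gamma_xxy = -2.610546, Gamma_xyy = -1.455181, Gamma_yxx = 8.568046, Gamma_yxy = 3.404515, Gamma_yyy = 0.878294; k3 = (-0.462339, 0.281553, 0.241819, -1.014758)
  k4: at (x, y) = (-0.144133, -0.887674), (dx/dtau, dy/dtau) = (-0.450211, 0.231099); Gamma_xxx = -3.650437, Gamma_xxy = -2.565818, Gamma_xyy = -1.439358, Gamma_yxx = 8.367796, Gamma_yxy = 3.288807, Gamma_yyy = 0.814545; k4 = (-0.450211, 0.231099, 0.282866, -1.055215)
  Y <- Y + (h/6)(k1 + 2k2 + 2k3 + k4): x = -0.1442, y = -0.8876, dx/dtau = -0.4502, dy/dtau = 0.2310

Answer: x = -0.1442, y = -0.8876, dx/dtau = -0.4502, dy/dtau = 0.2310


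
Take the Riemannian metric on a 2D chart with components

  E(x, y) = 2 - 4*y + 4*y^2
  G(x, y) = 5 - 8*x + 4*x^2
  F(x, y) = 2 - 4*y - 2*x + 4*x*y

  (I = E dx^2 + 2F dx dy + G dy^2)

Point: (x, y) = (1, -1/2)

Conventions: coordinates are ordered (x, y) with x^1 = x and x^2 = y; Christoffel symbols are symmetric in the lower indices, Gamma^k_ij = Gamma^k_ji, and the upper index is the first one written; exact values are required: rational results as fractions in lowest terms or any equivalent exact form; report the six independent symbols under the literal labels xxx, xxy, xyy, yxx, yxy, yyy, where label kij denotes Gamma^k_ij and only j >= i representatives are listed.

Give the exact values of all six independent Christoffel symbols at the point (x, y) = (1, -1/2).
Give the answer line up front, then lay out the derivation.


Answer: Gamma_xxx = 0, Gamma_xxy = -4/5, Gamma_xyy = 0, Gamma_yxx = 0, Gamma_yxy = 0, Gamma_yyy = 0

E = 5, F = 0, G = 1 at the point
E_x = 0, E_y = -8, F_x = -4, F_y = 0, G_x = 0, G_y = 0
EG - F^2 = 5;  g^inv = (1/5) * [[1, 0], [0, 5]]
first-kind symbols [ij,l] = (1/2)(d_i g_jl + d_j g_il - d_l g_ij): [xx,x] = E_x/2 = 0, [xx,y] = F_x - E_y/2 = 0, [xy,x] = E_y/2 = -4, [xy,y] = G_x/2 = 0, [yy,x] = F_y - G_x/2 = 0, [yy,y] = G_y/2 = 0
Gamma^x_ij = (G*[ij,x] - F*[ij,y])/(EG - F^2), Gamma^y_ij = (E*[ij,y] - F*[ij,x])/(EG - F^2)


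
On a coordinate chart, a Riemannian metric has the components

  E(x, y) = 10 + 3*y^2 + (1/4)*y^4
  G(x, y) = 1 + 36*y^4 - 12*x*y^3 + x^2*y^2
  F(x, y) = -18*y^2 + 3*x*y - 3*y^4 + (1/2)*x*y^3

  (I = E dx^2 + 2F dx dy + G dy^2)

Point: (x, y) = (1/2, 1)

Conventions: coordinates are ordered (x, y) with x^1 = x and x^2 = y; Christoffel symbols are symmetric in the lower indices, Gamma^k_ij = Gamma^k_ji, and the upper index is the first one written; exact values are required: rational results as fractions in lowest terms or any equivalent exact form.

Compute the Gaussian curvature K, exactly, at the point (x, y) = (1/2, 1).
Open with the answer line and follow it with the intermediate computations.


Answer: K = -4/7569

E = 53/4, F = -77/4, G = 125/4, EG - F^2 = 87/2 at the point
E_x = 0, E_y = 7, F_x = 7/2, F_y = -183/4, G_x = -11, G_y = 253/2
E_yy = 9, F_xy = 9/2, G_xx = 2
Compute both Brioschi determinants and normalise by (EG - F^2)^2.
M1 = [[-E_yy/2 + F_xy - G_xx/2, E_x/2, F_x - E_y/2], [F_y - G_x/2, E, F], [G_y/2, F, G]] = [[-1, 0, 0], [-161/4, 53/4, -77/4], [253/4, -77/4, 125/4]]; det M1 = -87/2
M2 = [[0, E_y/2, G_x/2], [E_y/2, E, F], [G_x/2, F, G]] = [[0, 7/2, -11/2], [7/2, 53/4, -77/4], [-11/2, -77/4, 125/4]]; det M2 = -85/2
det M1 - det M2 = -1; K = -1 / (87/2)^2 = -4/7569


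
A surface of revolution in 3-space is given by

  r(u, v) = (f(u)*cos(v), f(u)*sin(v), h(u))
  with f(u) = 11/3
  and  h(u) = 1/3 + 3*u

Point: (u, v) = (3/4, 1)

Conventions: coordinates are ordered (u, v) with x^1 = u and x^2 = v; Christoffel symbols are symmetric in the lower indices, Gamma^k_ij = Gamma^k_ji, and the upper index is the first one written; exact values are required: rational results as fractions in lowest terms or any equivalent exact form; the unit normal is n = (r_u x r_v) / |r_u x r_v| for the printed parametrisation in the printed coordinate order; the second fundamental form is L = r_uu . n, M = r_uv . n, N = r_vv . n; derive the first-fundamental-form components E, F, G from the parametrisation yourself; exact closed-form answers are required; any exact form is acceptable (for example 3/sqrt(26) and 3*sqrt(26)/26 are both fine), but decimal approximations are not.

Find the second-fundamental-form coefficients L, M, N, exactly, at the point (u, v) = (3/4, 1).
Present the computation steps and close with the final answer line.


f = 11/3, f' = 0, f'' = 0, h' = 3, h'' = 0
E = 9, F = 0, G = 121/9; answer radicand W^2 = 9
unnormalised second-form numerators: l = 0, m = 0, n = 11; L = l/sqrt(9), and similarly M = m/sqrt(W^2), N = n/sqrt(W^2)

Answer: L = 0, M = 0, N = 11/3
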